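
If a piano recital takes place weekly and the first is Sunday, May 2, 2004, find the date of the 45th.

The 45th occurrence is 44 intervals after the first: 44 × 7 = 308 days after May 2, 2004.
May has 31 days — 29 days to the end of May leaves 279.
Jun has 30 days (249 left).
Jul has 31 days (218 left).
Aug has 31 days (187 left).
Sep has 30 days (157 left).
Oct has 31 days (126 left).
Nov has 30 days (96 left).
Dec has 31 days (65 left).
Jan has 31 days (34 left).
Feb has 28 days (6 left).
6 days into Mar → Mar 6, 2005.

Mar 6, 2005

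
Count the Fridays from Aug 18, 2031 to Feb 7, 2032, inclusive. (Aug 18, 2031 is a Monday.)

Aug 18, 2031 is a Monday; the first Friday on or after it is Aug 22, 2031 (4 days later).
From Aug 22, 2031 to Feb 7, 2032: 9 + 30 + 31 + 30 + 31 + 31 + 7 = 169 days (rest of Aug, Sep, Oct, Nov, Dec, Jan, Feb).
169 ÷ 7 = 24 full weeks with remainder 1, so 24 more Fridays after the first → 25.

25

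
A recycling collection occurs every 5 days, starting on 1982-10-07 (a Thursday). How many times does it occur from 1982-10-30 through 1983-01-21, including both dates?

Occurrences land 5·i days after 1982-10-07 for i = 0, 1, 2, …
1982-10-30 is 23 days after the start; 23 ÷ 5 = 4 remainder 3; since the remainder is 3, round up to i = 5. First occurrence in the window: #6 on 1982-11-01 (5×5 = 25 days in).
1983-01-21 is 106 days after the start; 106 ÷ 5 = 21 remainder 1. Last occurrence in the window: #22 on 1983-01-20.
Occurrences #6 through #22: 17 in total.

17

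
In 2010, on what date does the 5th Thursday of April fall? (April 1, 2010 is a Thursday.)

April 2010 begins on a Thursday, so the first Thursday is April 1.
The 5th Thursday is 4 weeks later: 1 + 28 = 29.

April 29, 2010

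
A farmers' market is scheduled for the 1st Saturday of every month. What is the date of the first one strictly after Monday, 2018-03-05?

March 2018 starts on a Thursday, so its 1st Saturday is 2018-03-03 (2 days in).
That is not after 2018-03-05, so look at April 2018.
April 2018 starts on a Sunday, so its 1st Saturday is 2018-04-07 (6 days in).

2018-04-07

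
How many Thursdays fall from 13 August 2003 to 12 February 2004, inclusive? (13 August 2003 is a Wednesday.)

27

13 August 2003 is a Wednesday; the first Thursday on or after it is 14 August 2003 (1 day later).
From 14 August 2003 to 12 February 2004: 17 + 30 + 31 + 30 + 31 + 31 + 12 = 182 days (rest of August, September, October, November, December, January, February).
182 ÷ 7 = 26 full weeks with remainder 0, so 26 more Thursdays after the first → 27.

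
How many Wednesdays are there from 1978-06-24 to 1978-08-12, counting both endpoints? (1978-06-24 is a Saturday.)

7

1978-06-24 is a Saturday; the first Wednesday on or after it is 1978-06-28 (4 days later).
From 1978-06-28 to 1978-08-12: 2 + 31 + 12 = 45 days (rest of June, July, August).
45 ÷ 7 = 6 full weeks with remainder 3, so 6 more Wednesdays after the first → 7.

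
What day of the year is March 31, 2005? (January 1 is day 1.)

Days in months before March: 31 + 28 = 59.
Plus 31 days into March → day 90.

90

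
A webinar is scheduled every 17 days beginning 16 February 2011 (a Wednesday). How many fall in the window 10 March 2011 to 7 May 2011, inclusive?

3

Occurrences land 17·i days after 16 February 2011 for i = 0, 1, 2, …
10 March 2011 is 22 days after the start; 22 ÷ 17 = 1 remainder 5; since the remainder is 5, round up to i = 2. First occurrence in the window: #3 on 22 March 2011 (2×17 = 34 days in).
7 May 2011 is 80 days after the start; 80 ÷ 17 = 4 remainder 12. Last occurrence in the window: #5 on 25 April 2011.
Occurrences #3 through #5: 3 in total.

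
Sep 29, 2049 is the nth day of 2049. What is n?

Days in months before Sep: 31 + 28 + 31 + 30 + 31 + 30 + 31 + 31 = 243.
Plus 29 days into Sep → day 272.

272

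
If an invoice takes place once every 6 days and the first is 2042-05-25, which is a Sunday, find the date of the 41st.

The 41st occurrence is 40 intervals after the first: 40 × 6 = 240 days after 2042-05-25.
May has 31 days — 6 days to the end of May leaves 234.
June has 30 days (204 left).
July has 31 days (173 left).
August has 31 days (142 left).
September has 30 days (112 left).
October has 31 days (81 left).
November has 30 days (51 left).
December has 31 days (20 left).
20 days into January → 2043-01-20.

2043-01-20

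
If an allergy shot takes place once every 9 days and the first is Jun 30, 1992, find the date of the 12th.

Oct 7, 1992

The 12th occurrence is 11 intervals after the first: 11 × 9 = 99 days after Jun 30, 1992.
Jun has 30 days — 0 days to the end of Jun leaves 99.
Jul has 31 days (68 left).
Aug has 31 days (37 left).
Sep has 30 days (7 left).
7 days into Oct → Oct 7, 1992.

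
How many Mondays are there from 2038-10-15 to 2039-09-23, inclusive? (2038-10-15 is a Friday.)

49

2038-10-15 is a Friday; the first Monday on or after it is 2038-10-18 (3 days later).
From 2038-10-18 to 2039-09-23: 74 + 266 = 340 days (rest of 2038, to 2039-09-23 in 2039).
340 ÷ 7 = 48 full weeks with remainder 4, so 48 more Mondays after the first → 49.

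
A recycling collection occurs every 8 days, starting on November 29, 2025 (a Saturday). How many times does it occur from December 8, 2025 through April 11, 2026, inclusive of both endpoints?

Occurrences land 8·i days after November 29, 2025 for i = 0, 1, 2, …
December 8, 2025 is 9 days after the start; 9 ÷ 8 = 1 remainder 1; since the remainder is 1, round up to i = 2. First occurrence in the window: #3 on December 15, 2025 (2×8 = 16 days in).
April 11, 2026 is 133 days after the start; 133 ÷ 8 = 16 remainder 5. Last occurrence in the window: #17 on April 6, 2026.
Occurrences #3 through #17: 15 in total.

15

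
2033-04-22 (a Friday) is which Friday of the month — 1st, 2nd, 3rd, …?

4th

Day 22 falls in week ⌈22/7⌉ of the month.
Days 1–7 hold the 1st Friday, 8–14 the 2nd, 15–21 the 3rd, 22–28 the 4th, 29–31 the 5th.
22 is in the range for the 4th.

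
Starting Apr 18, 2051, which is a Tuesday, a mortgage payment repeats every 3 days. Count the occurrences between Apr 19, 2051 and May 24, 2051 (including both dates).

12

Occurrences land 3·i days after Apr 18, 2051 for i = 0, 1, 2, …
Apr 19, 2051 is 1 day after the start; 1 ÷ 3 = 0 remainder 1; since the remainder is 1, round up to i = 1. First occurrence in the window: #2 on Apr 21, 2051 (1×3 = 3 days in).
May 24, 2051 is 36 days after the start; 36 ÷ 3 = 12 remainder 0. Last occurrence in the window: #13 on May 24, 2051.
Occurrences #2 through #13: 12 in total.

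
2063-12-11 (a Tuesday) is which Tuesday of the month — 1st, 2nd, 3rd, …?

Day 11 falls in week ⌈11/7⌉ of the month.
Days 1–7 hold the 1st Tuesday, 8–14 the 2nd, 15–21 the 3rd, 22–28 the 4th, 29–31 the 5th.
11 is in the range for the 2nd.

2nd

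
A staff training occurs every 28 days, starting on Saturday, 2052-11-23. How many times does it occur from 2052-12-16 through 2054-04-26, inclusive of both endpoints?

Occurrences land 28·i days after 2052-11-23 for i = 0, 1, 2, …
2052-12-16 is 23 days after the start; 23 ÷ 28 = 0 remainder 23; since the remainder is 23, round up to i = 1. First occurrence in the window: #2 on 2052-12-21 (1×28 = 28 days in).
2054-04-26 is 519 days after the start; 519 ÷ 28 = 18 remainder 15. Last occurrence in the window: #19 on 2054-04-11.
Occurrences #2 through #19: 18 in total.

18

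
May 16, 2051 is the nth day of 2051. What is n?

136

Days in months before May: 31 + 28 + 31 + 30 = 120.
Plus 16 days into May → day 136.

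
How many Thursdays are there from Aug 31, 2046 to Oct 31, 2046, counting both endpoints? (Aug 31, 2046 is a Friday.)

8

Aug 31, 2046 is a Friday; the first Thursday on or after it is Sep 6, 2046 (6 days later).
From Sep 6, 2046 to Oct 31, 2046: 24 + 31 = 55 days (rest of Sep, Oct).
55 ÷ 7 = 7 full weeks with remainder 6, so 7 more Thursdays after the first → 8.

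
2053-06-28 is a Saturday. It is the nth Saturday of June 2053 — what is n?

Day 28 falls in week ⌈28/7⌉ of the month.
Days 1–7 hold the 1st Saturday, 8–14 the 2nd, 15–21 the 3rd, 22–28 the 4th, 29–31 the 5th.
28 is in the range for the 4th.

4th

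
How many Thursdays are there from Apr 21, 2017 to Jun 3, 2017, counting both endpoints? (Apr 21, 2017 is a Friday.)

6

Apr 21, 2017 is a Friday; the first Thursday on or after it is Apr 27, 2017 (6 days later).
From Apr 27, 2017 to Jun 3, 2017: 3 + 31 + 3 = 37 days (rest of Apr, May, Jun).
37 ÷ 7 = 5 full weeks with remainder 2, so 5 more Thursdays after the first → 6.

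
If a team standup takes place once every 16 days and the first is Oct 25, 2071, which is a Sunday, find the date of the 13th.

The 13th occurrence is 12 intervals after the first: 12 × 16 = 192 days after Oct 25, 2071.
Oct has 31 days — 6 days to the end of Oct leaves 186.
Nov has 30 days (156 left).
Dec has 31 days (125 left).
Jan has 31 days (94 left).
Feb has 29 days (65 left).
Mar has 31 days (34 left).
Apr has 30 days (4 left).
4 days into May → May 4, 2072.

May 4, 2072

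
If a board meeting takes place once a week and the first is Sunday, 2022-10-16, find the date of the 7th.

2022-11-27

The 7th occurrence is 6 intervals after the first: 6 × 7 = 42 days after 2022-10-16.
October has 31 days — 15 days to the end of October leaves 27.
27 days into November → 2022-11-27.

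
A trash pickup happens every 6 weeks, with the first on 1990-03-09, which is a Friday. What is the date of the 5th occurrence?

The 5th occurrence is 4 intervals after the first: 4 × 42 = 168 days after 1990-03-09.
March has 31 days — 22 days to the end of March leaves 146.
April has 30 days (116 left).
May has 31 days (85 left).
June has 30 days (55 left).
July has 31 days (24 left).
24 days into August → 1990-08-24.

1990-08-24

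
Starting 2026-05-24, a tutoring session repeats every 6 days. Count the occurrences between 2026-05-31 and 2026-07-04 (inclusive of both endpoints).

5

Occurrences land 6·i days after 2026-05-24 for i = 0, 1, 2, …
2026-05-31 is 7 days after the start; 7 ÷ 6 = 1 remainder 1; since the remainder is 1, round up to i = 2. First occurrence in the window: #3 on 2026-06-05 (2×6 = 12 days in).
2026-07-04 is 41 days after the start; 41 ÷ 6 = 6 remainder 5. Last occurrence in the window: #7 on 2026-06-29.
Occurrences #3 through #7: 5 in total.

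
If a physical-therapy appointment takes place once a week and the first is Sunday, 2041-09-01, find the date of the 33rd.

The 33rd occurrence is 32 intervals after the first: 32 × 7 = 224 days after 2041-09-01.
September has 30 days — 29 days to the end of September leaves 195.
October has 31 days (164 left).
November has 30 days (134 left).
December has 31 days (103 left).
January has 31 days (72 left).
February has 28 days (44 left).
March has 31 days (13 left).
13 days into April → 2042-04-13.

2042-04-13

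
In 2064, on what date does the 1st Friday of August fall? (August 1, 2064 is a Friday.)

August 2064 begins on a Friday, so the first Friday is August 1.

1 August 2064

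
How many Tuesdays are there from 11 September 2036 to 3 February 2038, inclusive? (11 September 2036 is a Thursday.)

11 September 2036 is a Thursday; the first Tuesday on or after it is 16 September 2036 (5 days later).
From 16 September 2036 to 3 February 2038: 106 + 365 + 34 = 505 days (rest of 2036, 2037, to 3 February 2038 in 2038).
505 ÷ 7 = 72 full weeks with remainder 1, so 72 more Tuesdays after the first → 73.

73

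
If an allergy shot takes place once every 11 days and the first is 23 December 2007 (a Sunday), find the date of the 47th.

12 May 2009

The 47th occurrence is 46 intervals after the first: 46 × 11 = 506 days after 23 December 2007.
December has 31 days — 8 days to the end of December leaves 498.
2008 has 366 days (132 left).
January has 31 days (101 left).
February has 28 days (73 left).
March has 31 days (42 left).
April has 30 days (12 left).
12 days into May → 12 May 2009.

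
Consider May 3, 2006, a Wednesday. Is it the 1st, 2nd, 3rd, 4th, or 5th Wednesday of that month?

1st

Day 3 falls in week ⌈3/7⌉ of the month.
Days 1–7 hold the 1st Wednesday, 8–14 the 2nd, 15–21 the 3rd, 22–28 the 4th, 29–31 the 5th.
3 is in the range for the 1st.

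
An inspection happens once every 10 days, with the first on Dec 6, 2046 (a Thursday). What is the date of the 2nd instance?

Dec 16, 2046

The 2nd occurrence is 1 interval after the first: 1 × 10 = 10 days after Dec 6, 2046.
10 days later is Dec 16, 2046.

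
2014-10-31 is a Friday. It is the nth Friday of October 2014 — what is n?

Day 31 falls in week ⌈31/7⌉ of the month.
Days 1–7 hold the 1st Friday, 8–14 the 2nd, 15–21 the 3rd, 22–28 the 4th, 29–31 the 5th.
31 is in the range for the 5th.

5th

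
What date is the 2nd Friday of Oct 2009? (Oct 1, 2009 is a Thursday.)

Oct 9, 2009

Oct 2009 begins on a Thursday, so the first Friday is Oct 2 (1 day later).
The 2nd Friday is 1 weeks later: 2 + 7 = 9.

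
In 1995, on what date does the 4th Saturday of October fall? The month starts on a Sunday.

October 1995 begins on a Sunday, so the first Saturday is October 7 (6 days later).
The 4th Saturday is 3 weeks later: 7 + 21 = 28.

28 October 1995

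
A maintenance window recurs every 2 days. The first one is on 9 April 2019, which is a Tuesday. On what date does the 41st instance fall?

28 June 2019

The 41st occurrence is 40 intervals after the first: 40 × 2 = 80 days after 9 April 2019.
April has 30 days — 21 days to the end of April leaves 59.
May has 31 days (28 left).
28 days into June → 28 June 2019.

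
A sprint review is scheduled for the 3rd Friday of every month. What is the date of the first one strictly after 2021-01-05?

2021-01-15

January 2021 starts on a Friday; its first Friday is the 1st, so the 3rd Friday is the 15th — 2021-01-15.
2021-01-15 is after 2021-01-05, so that is the next one.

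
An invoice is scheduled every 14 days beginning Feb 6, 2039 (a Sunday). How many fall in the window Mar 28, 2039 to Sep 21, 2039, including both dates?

13

Occurrences land 14·i days after Feb 6, 2039 for i = 0, 1, 2, …
Mar 28, 2039 is 50 days after the start; 50 ÷ 14 = 3 remainder 8; since the remainder is 8, round up to i = 4. First occurrence in the window: #5 on Apr 3, 2039 (4×14 = 56 days in).
Sep 21, 2039 is 227 days after the start; 227 ÷ 14 = 16 remainder 3. Last occurrence in the window: #17 on Sep 18, 2039.
Occurrences #5 through #17: 13 in total.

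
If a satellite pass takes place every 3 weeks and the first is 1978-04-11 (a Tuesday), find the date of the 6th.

The 6th occurrence is 5 intervals after the first: 5 × 21 = 105 days after 1978-04-11.
April has 30 days — 19 days to the end of April leaves 86.
May has 31 days (55 left).
June has 30 days (25 left).
25 days into July → 1978-07-25.

1978-07-25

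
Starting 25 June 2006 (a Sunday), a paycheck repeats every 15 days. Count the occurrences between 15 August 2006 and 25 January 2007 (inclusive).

11

Occurrences land 15·i days after 25 June 2006 for i = 0, 1, 2, …
15 August 2006 is 51 days after the start; 51 ÷ 15 = 3 remainder 6; since the remainder is 6, round up to i = 4. First occurrence in the window: #5 on 24 August 2006 (4×15 = 60 days in).
25 January 2007 is 214 days after the start; 214 ÷ 15 = 14 remainder 4. Last occurrence in the window: #15 on 21 January 2007.
Occurrences #5 through #15: 11 in total.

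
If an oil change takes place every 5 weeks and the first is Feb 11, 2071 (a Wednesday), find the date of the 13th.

The 13th occurrence is 12 intervals after the first: 12 × 35 = 420 days after Feb 11, 2071.
Feb has 28 days — 17 days to the end of Feb leaves 403.
From end of Feb to end of 2071 is 306 days (97 left).
Jan has 31 days (66 left).
Feb has 29 days (37 left).
Mar has 31 days (6 left).
6 days into Apr → Apr 6, 2072.

Apr 6, 2072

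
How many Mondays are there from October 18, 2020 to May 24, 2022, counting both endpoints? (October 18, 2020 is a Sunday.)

84

October 18, 2020 is a Sunday; the first Monday on or after it is October 19, 2020 (1 day later).
From October 19, 2020 to May 24, 2022: 73 + 365 + 144 = 582 days (rest of 2020, 2021, to May 24, 2022 in 2022).
582 ÷ 7 = 83 full weeks with remainder 1, so 83 more Mondays after the first → 84.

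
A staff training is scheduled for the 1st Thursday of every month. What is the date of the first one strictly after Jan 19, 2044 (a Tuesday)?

Feb 4, 2044

Jan 2044 starts on a Friday, so its 1st Thursday is Jan 7, 2044 (6 days in).
That is not after Jan 19, 2044, so look at Feb 2044.
Feb 2044 starts on a Monday, so its 1st Thursday is Feb 4, 2044 (3 days in).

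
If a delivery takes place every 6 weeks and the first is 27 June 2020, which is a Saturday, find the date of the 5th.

12 December 2020

The 5th occurrence is 4 intervals after the first: 4 × 42 = 168 days after 27 June 2020.
June has 30 days — 3 days to the end of June leaves 165.
July has 31 days (134 left).
August has 31 days (103 left).
September has 30 days (73 left).
October has 31 days (42 left).
November has 30 days (12 left).
12 days into December → 12 December 2020.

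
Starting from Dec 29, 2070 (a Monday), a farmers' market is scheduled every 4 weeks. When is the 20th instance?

Jun 13, 2072

The 20th occurrence is 19 intervals after the first: 19 × 28 = 532 days after Dec 29, 2070.
Dec has 31 days — 2 days to the end of Dec leaves 530.
2071 has 365 days (165 left).
Jan has 31 days (134 left).
Feb has 29 days (105 left).
Mar has 31 days (74 left).
Apr has 30 days (44 left).
May has 31 days (13 left).
13 days into Jun → Jun 13, 2072.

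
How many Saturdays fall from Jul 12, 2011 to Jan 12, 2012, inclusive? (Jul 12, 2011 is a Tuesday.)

Jul 12, 2011 is a Tuesday; the first Saturday on or after it is Jul 16, 2011 (4 days later).
From Jul 16, 2011 to Jan 12, 2012: 15 + 31 + 30 + 31 + 30 + 31 + 12 = 180 days (rest of Jul, Aug, Sep, Oct, Nov, Dec, Jan).
180 ÷ 7 = 25 full weeks with remainder 5, so 25 more Saturdays after the first → 26.

26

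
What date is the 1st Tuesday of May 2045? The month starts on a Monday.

May 2045 begins on a Monday, so the first Tuesday is May 2 (1 day later).

May 2, 2045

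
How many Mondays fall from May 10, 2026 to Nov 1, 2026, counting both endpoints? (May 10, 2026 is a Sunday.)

25

May 10, 2026 is a Sunday; the first Monday on or after it is May 11, 2026 (1 day later).
From May 11, 2026 to Nov 1, 2026: 20 + 30 + 31 + 31 + 30 + 31 + 1 = 174 days (rest of May, Jun, Jul, Aug, Sep, Oct, Nov).
174 ÷ 7 = 24 full weeks with remainder 6, so 24 more Mondays after the first → 25.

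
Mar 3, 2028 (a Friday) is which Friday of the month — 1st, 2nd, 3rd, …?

1st

Day 3 falls in week ⌈3/7⌉ of the month.
Days 1–7 hold the 1st Friday, 8–14 the 2nd, 15–21 the 3rd, 22–28 the 4th, 29–31 the 5th.
3 is in the range for the 1st.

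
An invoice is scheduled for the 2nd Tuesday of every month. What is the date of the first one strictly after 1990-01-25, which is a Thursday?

1990-02-13

January 1990 starts on a Monday; its first Tuesday is the 2nd, so the 2nd Tuesday is the 9th — 1990-01-09.
That is not after 1990-01-25, so look at February 1990.
February 1990 starts on a Thursday; its first Tuesday is the 6th, so the 2nd Tuesday is the 13th — 1990-02-13.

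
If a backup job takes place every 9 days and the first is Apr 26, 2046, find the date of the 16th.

The 16th occurrence is 15 intervals after the first: 15 × 9 = 135 days after Apr 26, 2046.
Apr has 30 days — 4 days to the end of Apr leaves 131.
May has 31 days (100 left).
Jun has 30 days (70 left).
Jul has 31 days (39 left).
Aug has 31 days (8 left).
8 days into Sep → Sep 8, 2046.

Sep 8, 2046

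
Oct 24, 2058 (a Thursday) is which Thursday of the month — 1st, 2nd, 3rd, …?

4th

Day 24 falls in week ⌈24/7⌉ of the month.
Days 1–7 hold the 1st Thursday, 8–14 the 2nd, 15–21 the 3rd, 22–28 the 4th, 29–31 the 5th.
24 is in the range for the 4th.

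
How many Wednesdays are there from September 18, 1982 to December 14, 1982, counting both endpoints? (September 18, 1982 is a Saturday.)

12

September 18, 1982 is a Saturday; the first Wednesday on or after it is September 22, 1982 (4 days later).
From September 22, 1982 to December 14, 1982: 8 + 31 + 30 + 14 = 83 days (rest of September, October, November, December).
83 ÷ 7 = 11 full weeks with remainder 6, so 11 more Wednesdays after the first → 12.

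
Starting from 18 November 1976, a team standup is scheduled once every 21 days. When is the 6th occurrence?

The 6th occurrence is 5 intervals after the first: 5 × 21 = 105 days after 18 November 1976.
November has 30 days — 12 days to the end of November leaves 93.
December has 31 days (62 left).
January has 31 days (31 left).
February has 28 days (3 left).
3 days into March → 3 March 1977.

3 March 1977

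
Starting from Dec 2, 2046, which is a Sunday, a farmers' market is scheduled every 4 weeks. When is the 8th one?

The 8th occurrence is 7 intervals after the first: 7 × 28 = 196 days after Dec 2, 2046.
Dec has 31 days — 29 days to the end of Dec leaves 167.
Jan has 31 days (136 left).
Feb has 28 days (108 left).
Mar has 31 days (77 left).
Apr has 30 days (47 left).
May has 31 days (16 left).
16 days into Jun → Jun 16, 2047.

Jun 16, 2047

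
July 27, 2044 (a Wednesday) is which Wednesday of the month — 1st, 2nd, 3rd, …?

4th

Day 27 falls in week ⌈27/7⌉ of the month.
Days 1–7 hold the 1st Wednesday, 8–14 the 2nd, 15–21 the 3rd, 22–28 the 4th, 29–31 the 5th.
27 is in the range for the 4th.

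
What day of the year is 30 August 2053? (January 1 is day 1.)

Days in months before August: 31 + 28 + 31 + 30 + 31 + 30 + 31 = 212.
Plus 30 days into August → day 242.

242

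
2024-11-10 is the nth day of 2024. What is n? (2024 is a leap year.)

Days in months before November: 31 + 29 + 31 + 30 + 31 + 30 + 31 + 31 + 30 + 31 = 305.
Plus 10 days into November → day 315.

315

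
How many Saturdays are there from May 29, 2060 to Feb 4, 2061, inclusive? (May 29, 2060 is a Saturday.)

36

May 29, 2060 is a Saturday; the first Saturday on or after it is May 29, 2060.
From May 29, 2060 to Feb 4, 2061: 2 + 30 + 31 + 31 + 30 + 31 + 30 + 31 + 31 + 4 = 251 days (rest of May, Jun, Jul, Aug, Sep, Oct, Nov, Dec, Jan, Feb).
251 ÷ 7 = 35 full weeks with remainder 6, so 35 more Saturdays after the first → 36.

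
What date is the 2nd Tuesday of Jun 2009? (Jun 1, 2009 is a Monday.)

Jun 9, 2009

Jun 2009 begins on a Monday, so the first Tuesday is Jun 2 (1 day later).
The 2nd Tuesday is 1 weeks later: 2 + 7 = 9.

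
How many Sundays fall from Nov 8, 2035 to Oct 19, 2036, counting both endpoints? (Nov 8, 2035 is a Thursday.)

50

Nov 8, 2035 is a Thursday; the first Sunday on or after it is Nov 11, 2035 (3 days later).
From Nov 11, 2035 to Oct 19, 2036: 50 + 293 = 343 days (rest of 2035, to Oct 19, 2036 in 2036).
343 ÷ 7 = 49 full weeks with remainder 0, so 49 more Sundays after the first → 50.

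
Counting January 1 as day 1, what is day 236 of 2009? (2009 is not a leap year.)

January has 31 days (236 − 31 = 205 remain).
February has 28 days (205 − 28 = 177 remain).
March has 31 days (177 − 31 = 146 remain).
April has 30 days (146 − 30 = 116 remain).
May has 31 days (116 − 31 = 85 remain).
June has 30 days (85 − 30 = 55 remain).
July has 31 days (55 − 31 = 24 remain).
24 into August → August 24.

2009-08-24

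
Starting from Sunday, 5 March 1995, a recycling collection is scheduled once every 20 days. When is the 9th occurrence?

12 August 1995

The 9th occurrence is 8 intervals after the first: 8 × 20 = 160 days after 5 March 1995.
March has 31 days — 26 days to the end of March leaves 134.
April has 30 days (104 left).
May has 31 days (73 left).
June has 30 days (43 left).
July has 31 days (12 left).
12 days into August → 12 August 1995.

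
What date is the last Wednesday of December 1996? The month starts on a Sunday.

1996-12-25

December 1996 begins on a Sunday, so the first Wednesday is December 4 (3 days later).
December 1996 has 31 days. Adding weeks: 4, 11, 18, 25 — the last one ≤ 31 is the 25th.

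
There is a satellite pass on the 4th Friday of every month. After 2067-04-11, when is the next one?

April 2067 starts on a Friday; its first Friday is the 1st, so the 4th Friday is the 22nd — 2067-04-22.
2067-04-22 is after 2067-04-11, so that is the next one.

2067-04-22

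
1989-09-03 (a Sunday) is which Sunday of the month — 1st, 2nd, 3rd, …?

1st

Day 3 falls in week ⌈3/7⌉ of the month.
Days 1–7 hold the 1st Sunday, 8–14 the 2nd, 15–21 the 3rd, 22–28 the 4th, 29–31 the 5th.
3 is in the range for the 1st.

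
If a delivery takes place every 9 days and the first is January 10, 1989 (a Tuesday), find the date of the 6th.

February 24, 1989

The 6th occurrence is 5 intervals after the first: 5 × 9 = 45 days after January 10, 1989.
January has 31 days — 21 days to the end of January leaves 24.
24 days into February → February 24, 1989.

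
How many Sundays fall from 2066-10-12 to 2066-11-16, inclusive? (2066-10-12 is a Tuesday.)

5

2066-10-12 is a Tuesday; the first Sunday on or after it is 2066-10-17 (5 days later).
From 2066-10-17 to 2066-11-16: 14 + 16 = 30 days (rest of October, November).
30 ÷ 7 = 4 full weeks with remainder 2, so 4 more Sundays after the first → 5.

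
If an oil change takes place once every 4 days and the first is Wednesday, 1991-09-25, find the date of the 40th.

The 40th occurrence is 39 intervals after the first: 39 × 4 = 156 days after 1991-09-25.
September has 30 days — 5 days to the end of September leaves 151.
October has 31 days (120 left).
November has 30 days (90 left).
December has 31 days (59 left).
January has 31 days (28 left).
28 days into February → 1992-02-28.

1992-02-28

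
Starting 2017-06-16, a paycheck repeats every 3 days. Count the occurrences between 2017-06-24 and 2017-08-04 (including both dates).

14

Occurrences land 3·i days after 2017-06-16 for i = 0, 1, 2, …
2017-06-24 is 8 days after the start; 8 ÷ 3 = 2 remainder 2; since the remainder is 2, round up to i = 3. First occurrence in the window: #4 on 2017-06-25 (3×3 = 9 days in).
2017-08-04 is 49 days after the start; 49 ÷ 3 = 16 remainder 1. Last occurrence in the window: #17 on 2017-08-03.
Occurrences #4 through #17: 14 in total.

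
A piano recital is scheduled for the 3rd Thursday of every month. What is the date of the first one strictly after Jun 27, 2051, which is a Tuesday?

Jul 20, 2051

Jun 2051 starts on a Thursday; its first Thursday is the 1st, so the 3rd Thursday is the 15th — Jun 15, 2051.
That is not after Jun 27, 2051, so look at Jul 2051.
Jul 2051 starts on a Saturday; its first Thursday is the 6th, so the 3rd Thursday is the 20th — Jul 20, 2051.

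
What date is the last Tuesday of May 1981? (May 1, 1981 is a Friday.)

May 1981 begins on a Friday, so the first Tuesday is May 5 (4 days later).
May 1981 has 31 days. Adding weeks: 5, 12, 19, 26 — the last one ≤ 31 is the 26th.

1981-05-26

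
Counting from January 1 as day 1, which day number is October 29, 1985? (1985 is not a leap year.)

Days in months before October: 31 + 28 + 31 + 30 + 31 + 30 + 31 + 31 + 30 = 273.
Plus 29 days into October → day 302.

302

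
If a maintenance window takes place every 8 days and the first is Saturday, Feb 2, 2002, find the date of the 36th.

Nov 9, 2002

The 36th occurrence is 35 intervals after the first: 35 × 8 = 280 days after Feb 2, 2002.
Feb has 28 days — 26 days to the end of Feb leaves 254.
Mar has 31 days (223 left).
Apr has 30 days (193 left).
May has 31 days (162 left).
Jun has 30 days (132 left).
Jul has 31 days (101 left).
Aug has 31 days (70 left).
Sep has 30 days (40 left).
Oct has 31 days (9 left).
9 days into Nov → Nov 9, 2002.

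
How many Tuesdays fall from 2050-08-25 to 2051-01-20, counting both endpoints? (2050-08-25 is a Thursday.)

2050-08-25 is a Thursday; the first Tuesday on or after it is 2050-08-30 (5 days later).
From 2050-08-30 to 2051-01-20: 1 + 30 + 31 + 30 + 31 + 20 = 143 days (rest of August, September, October, November, December, January).
143 ÷ 7 = 20 full weeks with remainder 3, so 20 more Tuesdays after the first → 21.

21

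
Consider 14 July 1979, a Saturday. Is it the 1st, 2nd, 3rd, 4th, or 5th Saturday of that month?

2nd

Day 14 falls in week ⌈14/7⌉ of the month.
Days 1–7 hold the 1st Saturday, 8–14 the 2nd, 15–21 the 3rd, 22–28 the 4th, 29–31 the 5th.
14 is in the range for the 2nd.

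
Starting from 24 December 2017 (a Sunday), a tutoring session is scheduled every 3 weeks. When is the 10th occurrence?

The 10th occurrence is 9 intervals after the first: 9 × 21 = 189 days after 24 December 2017.
December has 31 days — 7 days to the end of December leaves 182.
January has 31 days (151 left).
February has 28 days (123 left).
March has 31 days (92 left).
April has 30 days (62 left).
May has 31 days (31 left).
June has 30 days (1 left).
1 day into July → 1 July 2018.

1 July 2018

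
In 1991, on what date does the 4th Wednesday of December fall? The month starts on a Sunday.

December 1991 begins on a Sunday, so the first Wednesday is December 4 (3 days later).
The 4th Wednesday is 3 weeks later: 4 + 21 = 25.

1991-12-25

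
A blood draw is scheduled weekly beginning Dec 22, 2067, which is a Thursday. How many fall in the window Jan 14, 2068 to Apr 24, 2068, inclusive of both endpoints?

14

Occurrences land 7·i days after Dec 22, 2067 for i = 0, 1, 2, …
Jan 14, 2068 is 23 days after the start; 23 ÷ 7 = 3 remainder 2; since the remainder is 2, round up to i = 4. First occurrence in the window: #5 on Jan 19, 2068 (4×7 = 28 days in).
Apr 24, 2068 is 124 days after the start; 124 ÷ 7 = 17 remainder 5. Last occurrence in the window: #18 on Apr 19, 2068.
Occurrences #5 through #18: 14 in total.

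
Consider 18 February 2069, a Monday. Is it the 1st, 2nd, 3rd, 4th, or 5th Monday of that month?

Day 18 falls in week ⌈18/7⌉ of the month.
Days 1–7 hold the 1st Monday, 8–14 the 2nd, 15–21 the 3rd, 22–28 the 4th, 29–31 the 5th.
18 is in the range for the 3rd.

3rd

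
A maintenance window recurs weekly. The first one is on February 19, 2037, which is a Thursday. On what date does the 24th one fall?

July 30, 2037

The 24th occurrence is 23 intervals after the first: 23 × 7 = 161 days after February 19, 2037.
February has 28 days — 9 days to the end of February leaves 152.
March has 31 days (121 left).
April has 30 days (91 left).
May has 31 days (60 left).
June has 30 days (30 left).
30 days into July → July 30, 2037.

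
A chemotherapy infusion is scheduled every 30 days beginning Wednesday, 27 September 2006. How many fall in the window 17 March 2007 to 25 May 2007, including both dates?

Occurrences land 30·i days after 27 September 2006 for i = 0, 1, 2, …
17 March 2007 is 171 days after the start; 171 ÷ 30 = 5 remainder 21; since the remainder is 21, round up to i = 6. First occurrence in the window: #7 on 26 March 2007 (6×30 = 180 days in).
25 May 2007 is 240 days after the start; 240 ÷ 30 = 8 remainder 0. Last occurrence in the window: #9 on 25 May 2007.
Occurrences #7 through #9: 3 in total.

3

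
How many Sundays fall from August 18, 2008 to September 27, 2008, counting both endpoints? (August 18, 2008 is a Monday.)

5

August 18, 2008 is a Monday; the first Sunday on or after it is August 24, 2008 (6 days later).
From August 24, 2008 to September 27, 2008: 7 + 27 = 34 days (rest of August, September).
34 ÷ 7 = 4 full weeks with remainder 6, so 4 more Sundays after the first → 5.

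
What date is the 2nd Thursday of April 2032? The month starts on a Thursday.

April 2032 begins on a Thursday, so the first Thursday is April 1.
The 2nd Thursday is 1 weeks later: 1 + 7 = 8.

April 8, 2032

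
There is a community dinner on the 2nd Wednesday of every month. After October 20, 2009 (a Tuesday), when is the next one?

October 2009 starts on a Thursday; its first Wednesday is the 7th, so the 2nd Wednesday is the 14th — October 14, 2009.
That is not after October 20, 2009, so look at November 2009.
November 2009 starts on a Sunday; its first Wednesday is the 4th, so the 2nd Wednesday is the 11th — November 11, 2009.

November 11, 2009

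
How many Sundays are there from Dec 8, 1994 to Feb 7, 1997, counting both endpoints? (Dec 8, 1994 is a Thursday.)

Dec 8, 1994 is a Thursday; the first Sunday on or after it is Dec 11, 1994 (3 days later).
From Dec 11, 1994 to Feb 7, 1997: 20 + 365 + 366 + 38 = 789 days (rest of 1994, 1995, 1996, to Feb 7, 1997 in 1997).
789 ÷ 7 = 112 full weeks with remainder 5, so 112 more Sundays after the first → 113.

113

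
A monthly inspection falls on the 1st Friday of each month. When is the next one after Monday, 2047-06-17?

June 2047 starts on a Saturday, so its 1st Friday is 2047-06-07 (6 days in).
That is not after 2047-06-17, so look at July 2047.
July 2047 starts on a Monday, so its 1st Friday is 2047-07-05 (4 days in).

2047-07-05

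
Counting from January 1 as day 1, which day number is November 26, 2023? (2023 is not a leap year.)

330

Days in months before November: 31 + 28 + 31 + 30 + 31 + 30 + 31 + 31 + 30 + 31 = 304.
Plus 26 days into November → day 330.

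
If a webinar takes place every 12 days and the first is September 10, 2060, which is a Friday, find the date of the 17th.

March 21, 2061

The 17th occurrence is 16 intervals after the first: 16 × 12 = 192 days after September 10, 2060.
September has 30 days — 20 days to the end of September leaves 172.
October has 31 days (141 left).
November has 30 days (111 left).
December has 31 days (80 left).
January has 31 days (49 left).
February has 28 days (21 left).
21 days into March → March 21, 2061.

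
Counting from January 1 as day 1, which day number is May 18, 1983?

138

Days in months before May: 31 + 28 + 31 + 30 = 120.
Plus 18 days into May → day 138.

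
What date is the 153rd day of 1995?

June 2, 1995

January has 31 days (153 − 31 = 122 remain).
February has 28 days (122 − 28 = 94 remain).
March has 31 days (94 − 31 = 63 remain).
April has 30 days (63 − 30 = 33 remain).
May has 31 days (33 − 31 = 2 remain).
2 into June → June 2.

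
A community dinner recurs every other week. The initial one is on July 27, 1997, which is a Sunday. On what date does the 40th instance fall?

The 40th occurrence is 39 intervals after the first: 39 × 14 = 546 days after July 27, 1997.
July has 31 days — 4 days to the end of July leaves 542.
From end of July to end of 1997 is 153 days (389 left).
1998 has 365 days (24 left).
24 days into January → January 24, 1999.

January 24, 1999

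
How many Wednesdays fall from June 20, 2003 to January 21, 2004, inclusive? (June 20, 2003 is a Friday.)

31

June 20, 2003 is a Friday; the first Wednesday on or after it is June 25, 2003 (5 days later).
From June 25, 2003 to January 21, 2004: 5 + 31 + 31 + 30 + 31 + 30 + 31 + 21 = 210 days (rest of June, July, August, September, October, November, December, January).
210 ÷ 7 = 30 full weeks with remainder 0, so 30 more Wednesdays after the first → 31.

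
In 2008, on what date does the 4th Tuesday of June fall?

2008-06-24

The first Tuesday of June 2008 is June 3.
The 4th Tuesday is 3 weeks later: 3 + 21 = 24.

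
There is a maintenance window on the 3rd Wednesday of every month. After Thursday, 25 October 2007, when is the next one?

21 November 2007

October 2007 starts on a Monday; its first Wednesday is the 3rd, so the 3rd Wednesday is the 17th — 17 October 2007.
That is not after 25 October 2007, so look at November 2007.
November 2007 starts on a Thursday; its first Wednesday is the 7th, so the 3rd Wednesday is the 21st — 21 November 2007.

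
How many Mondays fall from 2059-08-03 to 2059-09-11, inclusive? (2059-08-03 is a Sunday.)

6

2059-08-03 is a Sunday; the first Monday on or after it is 2059-08-04 (1 day later).
From 2059-08-04 to 2059-09-11: 27 + 11 = 38 days (rest of August, September).
38 ÷ 7 = 5 full weeks with remainder 3, so 5 more Mondays after the first → 6.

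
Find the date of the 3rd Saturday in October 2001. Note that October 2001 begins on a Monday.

20 October 2001

October 2001 begins on a Monday, so the first Saturday is October 6 (5 days later).
The 3rd Saturday is 2 weeks later: 6 + 14 = 20.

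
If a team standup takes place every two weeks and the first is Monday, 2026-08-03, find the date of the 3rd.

2026-08-31

The 3rd occurrence is 2 intervals after the first: 2 × 14 = 28 days after 2026-08-03.
28 days later is 2026-08-31.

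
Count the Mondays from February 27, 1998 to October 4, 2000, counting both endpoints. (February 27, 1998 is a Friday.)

136

February 27, 1998 is a Friday; the first Monday on or after it is March 2, 1998 (3 days later).
From March 2, 1998 to October 4, 2000: 304 + 365 + 278 = 947 days (rest of 1998, 1999, to October 4, 2000 in 2000).
947 ÷ 7 = 135 full weeks with remainder 2, so 135 more Mondays after the first → 136.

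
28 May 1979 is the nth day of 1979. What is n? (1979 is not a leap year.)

148

Days in months before May: 31 + 28 + 31 + 30 = 120.
Plus 28 days into May → day 148.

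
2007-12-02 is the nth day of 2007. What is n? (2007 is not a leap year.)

336

Days in months before December: 31 + 28 + 31 + 30 + 31 + 30 + 31 + 31 + 30 + 31 + 30 = 334.
Plus 2 days into December → day 336.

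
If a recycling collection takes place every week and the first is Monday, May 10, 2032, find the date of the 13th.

The 13th occurrence is 12 intervals after the first: 12 × 7 = 84 days after May 10, 2032.
May has 31 days — 21 days to the end of May leaves 63.
Jun has 30 days (33 left).
Jul has 31 days (2 left).
2 days into Aug → Aug 2, 2032.

Aug 2, 2032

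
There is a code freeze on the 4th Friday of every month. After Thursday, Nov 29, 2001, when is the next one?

Nov 2001 starts on a Thursday; its first Friday is the 2nd, so the 4th Friday is the 23rd — Nov 23, 2001.
That is not after Nov 29, 2001, so look at Dec 2001.
Dec 2001 starts on a Saturday; its first Friday is the 7th, so the 4th Friday is the 28th — Dec 28, 2001.

Dec 28, 2001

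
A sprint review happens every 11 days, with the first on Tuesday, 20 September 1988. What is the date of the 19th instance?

The 19th occurrence is 18 intervals after the first: 18 × 11 = 198 days after 20 September 1988.
September has 30 days — 10 days to the end of September leaves 188.
October has 31 days (157 left).
November has 30 days (127 left).
December has 31 days (96 left).
January has 31 days (65 left).
February has 28 days (37 left).
March has 31 days (6 left).
6 days into April → 6 April 1989.

6 April 1989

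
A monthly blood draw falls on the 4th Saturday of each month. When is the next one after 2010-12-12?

2010-12-25

December 2010 starts on a Wednesday; its first Saturday is the 4th, so the 4th Saturday is the 25th — 2010-12-25.
2010-12-25 is after 2010-12-12, so that is the next one.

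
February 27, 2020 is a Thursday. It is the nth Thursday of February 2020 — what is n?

Day 27 falls in week ⌈27/7⌉ of the month.
Days 1–7 hold the 1st Thursday, 8–14 the 2nd, 15–21 the 3rd, 22–28 the 4th, 29–31 the 5th.
27 is in the range for the 4th.

4th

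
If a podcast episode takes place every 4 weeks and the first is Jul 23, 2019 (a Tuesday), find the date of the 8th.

Feb 4, 2020

The 8th occurrence is 7 intervals after the first: 7 × 28 = 196 days after Jul 23, 2019.
Jul has 31 days — 8 days to the end of Jul leaves 188.
Aug has 31 days (157 left).
Sep has 30 days (127 left).
Oct has 31 days (96 left).
Nov has 30 days (66 left).
Dec has 31 days (35 left).
Jan has 31 days (4 left).
4 days into Feb → Feb 4, 2020.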